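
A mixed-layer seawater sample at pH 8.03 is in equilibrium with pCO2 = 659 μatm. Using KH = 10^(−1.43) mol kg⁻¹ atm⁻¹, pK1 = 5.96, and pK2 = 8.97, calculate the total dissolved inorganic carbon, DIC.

[CO2*] = KH · pCO2 = 10^(−1.43) × 659×10^-6 = 2.448×10^-5 mol/kg
α₀ = 1/(1 + K1/[H⁺] + K1K2/[H⁺]²) = 1/(1 + 10^+2.07 + 10^+1.13) = 0.007577
DIC = [CO2*]/α₀ = 2.448×10^-5 / 0.007577 = 3.23 mmol/kg

DIC = 3.23 mmol/kg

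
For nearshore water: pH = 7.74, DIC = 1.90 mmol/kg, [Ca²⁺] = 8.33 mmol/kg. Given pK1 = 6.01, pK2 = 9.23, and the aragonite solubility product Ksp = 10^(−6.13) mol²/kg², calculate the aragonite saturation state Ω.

α₂ = 1 / (1 + [H⁺]/K2 + [H⁺]²/(K1K2)) = 1 / (1 + 10^+1.49 + 10^-0.24)
   = 1 / (1 + 30.903 + 0.57544) = 1/32.478 = 0.03079
[CO3²⁻] = α₂ × DIC = 0.03079 × 1.90 = 0.05850 mmol/kg
Ksp = 10^(−6.13) = 7.413×10^-7
Ω = [Ca²⁺][CO3²⁻]/Ksp = (8.33×10^-3)(5.850×10^-5) / 7.413×10^-7 = 0.657

Ω = 0.657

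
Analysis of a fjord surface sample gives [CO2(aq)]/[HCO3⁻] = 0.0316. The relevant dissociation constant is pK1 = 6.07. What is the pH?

pH = 7.57

From K1 = [H⁺][HCO3⁻]/[CO2(aq)]:  pH = pK1 − log₁₀([CO2(aq)]/[HCO3⁻])
log₁₀(0.0316) = -1.500
pH = 6.07 − (-1.500) = 7.57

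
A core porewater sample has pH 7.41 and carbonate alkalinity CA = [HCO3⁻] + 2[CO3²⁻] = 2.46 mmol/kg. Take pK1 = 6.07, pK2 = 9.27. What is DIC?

DIC = 2.54 mmol/kg

CA = [HCO3⁻] + 2[CO3²⁻] = (α₁ + 2α₂)·DIC
At pH 7.41: [H⁺]/K1 = 10^-1.34 = 0.045709, K2/[H⁺] = 10^-1.86 = 0.013804
α₁ = 1/(1 + 0.045709 + 0.013804) = 1/1.0595 = 0.9438; α₂ = α₁·K2/[H⁺] = 0.01303
α₁ + 2α₂ = 0.9699
DIC = CA / (α₁ + 2α₂) = 2.46 / 0.9699 = 2.54 mmol/kg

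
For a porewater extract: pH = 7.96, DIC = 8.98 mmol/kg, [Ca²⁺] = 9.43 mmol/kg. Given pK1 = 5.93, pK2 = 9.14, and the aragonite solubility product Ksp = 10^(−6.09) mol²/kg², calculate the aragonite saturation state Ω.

Ω = 6.40

α₂ = 1 / (1 + [H⁺]/K2 + [H⁺]²/(K1K2)) = 1 / (1 + 10^+1.18 + 10^-0.85)
   = 1 / (1 + 15.136 + 0.14125) = 1/16.277 = 0.06144
[CO3²⁻] = α₂ × DIC = 0.06144 × 8.98 = 0.5517 mmol/kg
Ksp = 10^(−6.09) = 8.128×10^-7
Ω = [Ca²⁺][CO3²⁻]/Ksp = (9.43×10^-3)(5.517×10^-4) / 8.128×10^-7 = 6.40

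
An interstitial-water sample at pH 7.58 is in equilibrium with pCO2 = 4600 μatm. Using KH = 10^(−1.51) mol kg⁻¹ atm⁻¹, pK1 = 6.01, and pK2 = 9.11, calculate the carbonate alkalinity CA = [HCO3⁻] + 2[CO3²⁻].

CA = 5.59 mmol/kg

[CO2*] = KH · pCO2 = 10^(−1.51) × 4600×10^-6 = 1.422×10^-4 mol/kg
α₀ = 1/(1 + K1/[H⁺] + K1K2/[H⁺]²) = 1/(1 + 10^+1.57 + 10^+0.04) = 0.02548
DIC = [CO2*]/α₀ = 1.422×10^-4 / 0.02548 = 5.580 mmol/kg
CA = (α₁ + 2α₂)·DIC = (0.9466 + 2×0.02794) × 5.580 = 5.59 mmol/kg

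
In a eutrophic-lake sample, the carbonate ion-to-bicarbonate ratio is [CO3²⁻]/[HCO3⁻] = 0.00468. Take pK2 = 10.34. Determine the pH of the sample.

From K2 = [H⁺][CO3²⁻]/[HCO3⁻]:  pH = pK2 + log₁₀([CO3²⁻]/[HCO3⁻])
log₁₀(0.00468) = -2.330
pH = 10.34 + (-2.330) = 8.01

pH = 8.01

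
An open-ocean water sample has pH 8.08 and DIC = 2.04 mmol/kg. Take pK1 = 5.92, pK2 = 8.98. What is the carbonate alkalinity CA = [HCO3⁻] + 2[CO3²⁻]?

CA = 2.25 mmol/kg

CA = [HCO3⁻] + 2[CO3²⁻] = (α₁ + 2α₂)·DIC
At pH 8.08: [H⁺]/K1 = 10^-2.16 = 0.0069183, K2/[H⁺] = 10^-0.90 = 0.12589
α₁ = 1/(1 + 0.0069183 + 0.12589) = 1/1.1328 = 0.8828; α₂ = α₁·K2/[H⁺] = 0.1111
α₁ + 2α₂ = 1.1050
CA = 1.1050 × 2.04 = 2.25 mmol/kg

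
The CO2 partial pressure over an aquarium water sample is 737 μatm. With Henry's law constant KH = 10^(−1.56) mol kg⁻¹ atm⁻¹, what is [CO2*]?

[CO2*] = 20.3 μmol/kg

KH = 10^(−1.56) = 2.754×10^-2 mol kg⁻¹ atm⁻¹
[CO2*] = KH · pCO2 = 2.754×10^-2 × 737×10^-6 atm = 2.03×10^-5 mol/kg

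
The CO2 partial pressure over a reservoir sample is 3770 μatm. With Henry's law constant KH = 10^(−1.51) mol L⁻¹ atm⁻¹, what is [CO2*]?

KH = 10^(−1.51) = 3.090×10^-2 mol L⁻¹ atm⁻¹
[CO2*] = KH · pCO2 = 3.090×10^-2 × 3770×10^-6 atm = 1.17×10^-4 mol/L

[CO2*] = 117 μmol/L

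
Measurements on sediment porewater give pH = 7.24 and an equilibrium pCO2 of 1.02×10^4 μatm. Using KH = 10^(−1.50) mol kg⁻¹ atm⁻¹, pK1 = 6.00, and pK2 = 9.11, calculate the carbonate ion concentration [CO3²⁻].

[CO2*] = KH · pCO2 = 10^(−1.50) × 1.02×10^4×10^-6 = 3.226×10^-4 mol/kg
α₀ = 1/(1 + K1/[H⁺] + K1K2/[H⁺]²) = 1/(1 + 10^+1.24 + 10^-0.63) = 0.05373
DIC = [CO2*]/α₀ = 3.226×10^-4 / 0.05373 = 6.003 mmol/kg
[CO3²⁻] = α₂·DIC; α₂ = 0.01259, so [CO3²⁻] = 0.01259 × 6.003 = 0.0756 mmol/kg

[CO3²⁻] = 0.0756 mmol/kg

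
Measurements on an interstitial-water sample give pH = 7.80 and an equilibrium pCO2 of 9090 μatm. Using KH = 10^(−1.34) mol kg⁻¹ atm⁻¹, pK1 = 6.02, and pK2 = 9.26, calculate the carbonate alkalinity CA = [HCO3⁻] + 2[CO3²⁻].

CA = 26.8 mmol/kg

[CO2*] = KH · pCO2 = 10^(−1.34) × 9090×10^-6 = 4.155×10^-4 mol/kg
α₀ = 1/(1 + K1/[H⁺] + K1K2/[H⁺]²) = 1/(1 + 10^+1.78 + 10^+0.32) = 0.01579
DIC = [CO2*]/α₀ = 4.155×10^-4 / 0.01579 = 26.32 mmol/kg
CA = (α₁ + 2α₂)·DIC = (0.9512 + 2×0.03298) × 26.32 = 26.8 mmol/kg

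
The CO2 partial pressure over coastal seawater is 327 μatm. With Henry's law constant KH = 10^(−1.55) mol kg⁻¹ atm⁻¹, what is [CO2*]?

[CO2*] = 9.22 μmol/kg

KH = 10^(−1.55) = 2.818×10^-2 mol kg⁻¹ atm⁻¹
[CO2*] = KH · pCO2 = 2.818×10^-2 × 327×10^-6 atm = 9.22×10^-6 mol/kg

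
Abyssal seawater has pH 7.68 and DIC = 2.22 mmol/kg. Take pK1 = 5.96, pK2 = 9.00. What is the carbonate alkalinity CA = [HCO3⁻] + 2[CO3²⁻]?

CA = 2.28 mmol/kg

CA = [HCO3⁻] + 2[CO3²⁻] = (α₁ + 2α₂)·DIC
At pH 7.68: [H⁺]/K1 = 10^-1.72 = 0.019055, K2/[H⁺] = 10^-1.32 = 0.047863
α₁ = 1/(1 + 0.019055 + 0.047863) = 1/1.0669 = 0.9373; α₂ = α₁·K2/[H⁺] = 0.04486
α₁ + 2α₂ = 1.0270
CA = 1.0270 × 2.22 = 2.28 mmol/kg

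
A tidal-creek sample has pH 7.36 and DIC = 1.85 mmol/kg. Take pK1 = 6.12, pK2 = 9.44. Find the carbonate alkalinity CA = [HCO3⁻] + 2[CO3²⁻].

CA = [HCO3⁻] + 2[CO3²⁻] = (α₁ + 2α₂)·DIC
At pH 7.36: [H⁺]/K1 = 10^-1.24 = 0.057544, K2/[H⁺] = 10^-2.08 = 0.0083176
α₁ = 1/(1 + 0.057544 + 0.0083176) = 1/1.0659 = 0.9382; α₂ = α₁·K2/[H⁺] = 0.007804
α₁ + 2α₂ = 0.9538
CA = 0.9538 × 1.85 = 1.76 mmol/kg

CA = 1.76 mmol/kg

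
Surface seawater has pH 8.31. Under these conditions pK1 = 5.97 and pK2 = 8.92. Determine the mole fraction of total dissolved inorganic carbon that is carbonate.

α₂ = 0.196

α₂ = 1 / (1 + [H⁺]/K2 + [H⁺]²/(K1K2)) = 1 / (1 + 10^+0.61 + 10^-1.73)
   = 1 / (1 + 4.0738 + 0.018621) = 1/5.0924 = 0.1964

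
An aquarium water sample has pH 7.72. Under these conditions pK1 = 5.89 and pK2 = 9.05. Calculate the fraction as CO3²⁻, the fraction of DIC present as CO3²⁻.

α₂ = 1 / (1 + [H⁺]/K2 + [H⁺]²/(K1K2)) = 1 / (1 + 10^+1.33 + 10^-0.50)
   = 1 / (1 + 21.380 + 0.31623) = 1/22.696 = 0.04406

α₂ = 0.0441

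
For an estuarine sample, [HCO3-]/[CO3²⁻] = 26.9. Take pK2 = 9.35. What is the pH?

From K2 = [H⁺][CO3²⁻]/[HCO3-]:  pH = pK2 − log₁₀([HCO3-]/[CO3²⁻])
log₁₀(26.9) = +1.430
pH = 9.35 − (+1.430) = 7.92

pH = 7.92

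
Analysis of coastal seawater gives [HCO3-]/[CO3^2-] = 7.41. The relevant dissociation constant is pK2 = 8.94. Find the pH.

pH = 8.07

From K2 = [H⁺][CO3^2-]/[HCO3-]:  pH = pK2 − log₁₀([HCO3-]/[CO3^2-])
log₁₀(7.41) = +0.870
pH = 8.94 − (+0.870) = 8.07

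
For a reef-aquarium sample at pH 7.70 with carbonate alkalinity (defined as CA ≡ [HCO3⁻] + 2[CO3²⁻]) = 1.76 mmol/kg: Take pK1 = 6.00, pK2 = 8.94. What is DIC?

DIC = 1.70 mmol/kg

CA = [HCO3⁻] + 2[CO3²⁻] = (α₁ + 2α₂)·DIC
At pH 7.70: [H⁺]/K1 = 10^-1.70 = 0.019953, K2/[H⁺] = 10^-1.24 = 0.057544
α₁ = 1/(1 + 0.019953 + 0.057544) = 1/1.0775 = 0.9281; α₂ = α₁·K2/[H⁺] = 0.05341
α₁ + 2α₂ = 1.0349
DIC = CA / (α₁ + 2α₂) = 1.76 / 1.0349 = 1.70 mmol/kg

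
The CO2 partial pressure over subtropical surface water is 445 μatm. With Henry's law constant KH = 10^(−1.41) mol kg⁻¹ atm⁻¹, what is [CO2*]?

KH = 10^(−1.41) = 3.890×10^-2 mol kg⁻¹ atm⁻¹
[CO2*] = KH · pCO2 = 3.890×10^-2 × 445×10^-6 atm = 1.73×10^-5 mol/kg

[CO2*] = 17.3 μmol/kg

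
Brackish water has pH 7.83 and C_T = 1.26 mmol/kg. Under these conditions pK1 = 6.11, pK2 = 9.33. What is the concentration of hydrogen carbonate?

α₁ = 1 / (1 + [H⁺]/K1 + K2/[H⁺]) = 1 / (1 + 10^-1.72 + 10^-1.50)
   = 1 / (1 + 0.019055 + 0.031623) = 1/1.0507 = 0.9518
[HCO3⁻] = α₁ × DIC = 0.9518 × 1.26 = 1.20 mmol/kg

[HCO3⁻] = 1.20 mmol/kg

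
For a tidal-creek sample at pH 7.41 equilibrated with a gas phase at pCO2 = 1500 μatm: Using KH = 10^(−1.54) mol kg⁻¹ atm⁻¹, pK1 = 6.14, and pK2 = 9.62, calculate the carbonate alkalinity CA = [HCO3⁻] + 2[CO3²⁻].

CA = 0.815 mmol/kg

[CO2*] = KH · pCO2 = 10^(−1.54) × 1500×10^-6 = 4.326×10^-5 mol/kg
α₀ = 1/(1 + K1/[H⁺] + K1K2/[H⁺]²) = 1/(1 + 10^+1.27 + 10^-0.94) = 0.05067
DIC = [CO2*]/α₀ = 4.326×10^-5 / 0.05067 = 0.8538 mmol/kg
CA = (α₁ + 2α₂)·DIC = (0.9435 + 2×0.005818) × 0.8538 = 0.815 mmol/kg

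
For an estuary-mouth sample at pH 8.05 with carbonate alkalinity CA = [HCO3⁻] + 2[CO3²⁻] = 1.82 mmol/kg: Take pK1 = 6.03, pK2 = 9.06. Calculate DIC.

CA = [HCO3⁻] + 2[CO3²⁻] = (α₁ + 2α₂)·DIC
At pH 8.05: [H⁺]/K1 = 10^-2.02 = 0.0095499, K2/[H⁺] = 10^-1.01 = 0.097724
α₁ = 1/(1 + 0.0095499 + 0.097724) = 1/1.1073 = 0.9031; α₂ = α₁·K2/[H⁺] = 0.08826
α₁ + 2α₂ = 1.0796
DIC = CA / (α₁ + 2α₂) = 1.82 / 1.0796 = 1.69 mmol/kg

DIC = 1.69 mmol/kg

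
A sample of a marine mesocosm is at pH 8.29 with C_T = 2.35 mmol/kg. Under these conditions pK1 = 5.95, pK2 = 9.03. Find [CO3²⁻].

α₂ = 1 / (1 + [H⁺]/K2 + [H⁺]²/(K1K2)) = 1 / (1 + 10^+0.74 + 10^-1.60)
   = 1 / (1 + 5.4954 + 0.025119) = 1/6.5205 = 0.1534
[CO3²⁻] = α₂ × DIC = 0.1534 × 2.35 = 0.360 mmol/kg

[CO3²⁻] = 0.360 mmol/kg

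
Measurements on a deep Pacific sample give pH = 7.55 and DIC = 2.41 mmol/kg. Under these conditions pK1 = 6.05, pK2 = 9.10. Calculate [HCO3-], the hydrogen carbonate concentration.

[HCO3⁻] = 2.27 mmol/kg

α₁ = 1 / (1 + [H⁺]/K1 + K2/[H⁺]) = 1 / (1 + 10^-1.50 + 10^-1.55)
   = 1 / (1 + 0.031623 + 0.028184) = 1/1.0598 = 0.9436
[HCO3⁻] = α₁ × DIC = 0.9436 × 2.41 = 2.27 mmol/kg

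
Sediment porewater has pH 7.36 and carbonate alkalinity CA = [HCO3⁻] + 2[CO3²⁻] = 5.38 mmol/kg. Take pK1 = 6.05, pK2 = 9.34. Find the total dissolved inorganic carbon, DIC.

DIC = 5.58 mmol/kg

CA = [HCO3⁻] + 2[CO3²⁻] = (α₁ + 2α₂)·DIC
At pH 7.36: [H⁺]/K1 = 10^-1.31 = 0.048978, K2/[H⁺] = 10^-1.98 = 0.010471
α₁ = 1/(1 + 0.048978 + 0.010471) = 1/1.0594 = 0.9439; α₂ = α₁·K2/[H⁺] = 0.009884
α₁ + 2α₂ = 0.9637
DIC = CA / (α₁ + 2α₂) = 5.38 / 0.9637 = 5.58 mmol/kg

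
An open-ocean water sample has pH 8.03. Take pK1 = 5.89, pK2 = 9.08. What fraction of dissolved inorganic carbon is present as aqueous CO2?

α₀ = 1 / (1 + K1/[H⁺] + K1K2/[H⁺]²) = 1 / (1 + 10^+2.14 + 10^+1.09)
   = 1 / (1 + 138.04 + 12.303) = 1/151.34 = 0.006608

α₀ = 0.00661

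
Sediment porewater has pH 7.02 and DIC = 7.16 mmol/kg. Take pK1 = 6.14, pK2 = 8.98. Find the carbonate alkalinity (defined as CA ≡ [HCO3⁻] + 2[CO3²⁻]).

CA = 6.40 mmol/kg

CA = [HCO3⁻] + 2[CO3²⁻] = (α₁ + 2α₂)·DIC
At pH 7.02: [H⁺]/K1 = 10^-0.88 = 0.13183, K2/[H⁺] = 10^-1.96 = 0.010965
α₁ = 1/(1 + 0.13183 + 0.010965) = 1/1.1428 = 0.8751; α₂ = α₁·K2/[H⁺] = 0.009595
α₁ + 2α₂ = 0.8942
CA = 0.8942 × 7.16 = 6.40 mmol/kg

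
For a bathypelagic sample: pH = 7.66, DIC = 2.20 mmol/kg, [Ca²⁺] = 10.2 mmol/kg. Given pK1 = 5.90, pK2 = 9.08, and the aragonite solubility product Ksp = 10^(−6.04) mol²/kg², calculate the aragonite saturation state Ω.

Ω = 0.886

α₂ = 1 / (1 + [H⁺]/K2 + [H⁺]²/(K1K2)) = 1 / (1 + 10^+1.42 + 10^-0.34)
   = 1 / (1 + 26.303 + 0.45709) = 1/27.760 = 0.03602
[CO3²⁻] = α₂ × DIC = 0.03602 × 2.20 = 0.07925 mmol/kg
Ksp = 10^(−6.04) = 9.120×10^-7
Ω = [Ca²⁺][CO3²⁻]/Ksp = (10.2×10^-3)(7.925×10^-5) / 9.120×10^-7 = 0.886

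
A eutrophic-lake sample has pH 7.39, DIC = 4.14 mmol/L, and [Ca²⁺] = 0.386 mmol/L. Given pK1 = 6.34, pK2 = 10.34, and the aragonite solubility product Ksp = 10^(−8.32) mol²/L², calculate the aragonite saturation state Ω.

α₂ = 1 / (1 + [H⁺]/K2 + [H⁺]²/(K1K2)) = 1 / (1 + 10^+2.95 + 10^+1.90)
   = 1 / (1 + 891.25 + 79.433) = 1/971.68 = 0.001029
[CO3²⁻] = α₂ × DIC = 0.001029 × 4.14 = 0.004261 mmol/L = 4.261 μmol/L
Ksp = 10^(−8.32) = 4.786×10^-9
Ω = [Ca²⁺][CO3²⁻]/Ksp = (0.386×10^-3)(4.261×10^-6) / 4.786×10^-9 = 0.344

Ω = 0.344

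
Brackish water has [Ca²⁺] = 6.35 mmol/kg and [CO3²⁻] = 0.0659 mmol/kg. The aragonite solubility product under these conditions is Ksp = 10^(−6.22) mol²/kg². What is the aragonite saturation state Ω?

Ksp = 10^(−6.22) = 6.026×10^-7
Ω = [Ca²⁺][CO3²⁻]/Ksp = (6.35×10^-3)(0.0659×10^-3) / 6.026×10^-7 = 0.694

Ω = 0.694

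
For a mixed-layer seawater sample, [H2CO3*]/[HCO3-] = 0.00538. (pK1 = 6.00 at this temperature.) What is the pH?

From K1 = [H⁺][HCO3-]/[H2CO3*]:  pH = pK1 − log₁₀([H2CO3*]/[HCO3-])
log₁₀(0.00538) = -2.269
pH = 6.00 − (-2.269) = 8.27

pH = 8.27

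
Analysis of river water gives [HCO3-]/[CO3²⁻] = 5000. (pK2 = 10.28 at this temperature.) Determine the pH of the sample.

pH = 6.58

From K2 = [H⁺][CO3²⁻]/[HCO3-]:  pH = pK2 − log₁₀([HCO3-]/[CO3²⁻])
log₁₀(5000) = +3.699
pH = 10.28 − (+3.699) = 6.58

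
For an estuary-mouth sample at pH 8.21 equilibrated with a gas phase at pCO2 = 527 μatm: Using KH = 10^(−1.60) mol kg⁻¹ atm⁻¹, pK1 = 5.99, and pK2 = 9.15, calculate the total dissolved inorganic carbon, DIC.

[CO2*] = KH · pCO2 = 10^(−1.60) × 527×10^-6 = 1.324×10^-5 mol/kg
α₀ = 1/(1 + K1/[H⁺] + K1K2/[H⁺]²) = 1/(1 + 10^+2.22 + 10^+1.28) = 0.005376
DIC = [CO2*]/α₀ = 1.324×10^-5 / 0.005376 = 2.46 mmol/kg

DIC = 2.46 mmol/kg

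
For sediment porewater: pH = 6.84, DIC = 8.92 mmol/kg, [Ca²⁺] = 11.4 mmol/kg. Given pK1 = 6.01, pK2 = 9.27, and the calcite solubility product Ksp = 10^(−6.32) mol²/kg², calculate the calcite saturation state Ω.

Ω = 0.685

α₂ = 1 / (1 + [H⁺]/K2 + [H⁺]²/(K1K2)) = 1 / (1 + 10^+2.43 + 10^+1.60)
   = 1 / (1 + 269.15 + 39.811) = 1/309.96 = 0.003226
[CO3²⁻] = α₂ × DIC = 0.003226 × 8.92 = 0.02878 mmol/kg
Ksp = 10^(−6.32) = 4.786×10^-7
Ω = [Ca²⁺][CO3²⁻]/Ksp = (11.4×10^-3)(2.878×10^-5) / 4.786×10^-7 = 0.685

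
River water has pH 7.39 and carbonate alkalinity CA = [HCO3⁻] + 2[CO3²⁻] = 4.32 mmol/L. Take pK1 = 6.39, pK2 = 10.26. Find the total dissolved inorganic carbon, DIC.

CA = [HCO3⁻] + 2[CO3²⁻] = (α₁ + 2α₂)·DIC
At pH 7.39: [H⁺]/K1 = 10^-1.00 = 0.10000, K2/[H⁺] = 10^-2.87 = 0.0013490
α₁ = 1/(1 + 0.10000 + 0.0013490) = 1/1.1013 = 0.9080; α₂ = α₁·K2/[H⁺] = 0.001225
α₁ + 2α₂ = 0.9104
DIC = CA / (α₁ + 2α₂) = 4.32 / 0.9104 = 4.75 mmol/L

DIC = 4.75 mmol/L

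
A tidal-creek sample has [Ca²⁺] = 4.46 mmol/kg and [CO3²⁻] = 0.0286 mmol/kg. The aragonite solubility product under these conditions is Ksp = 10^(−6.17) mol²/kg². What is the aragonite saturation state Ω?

Ω = 0.189

Ksp = 10^(−6.17) = 6.761×10^-7
Ω = [Ca²⁺][CO3²⁻]/Ksp = (4.46×10^-3)(0.0286×10^-3) / 6.761×10^-7 = 0.189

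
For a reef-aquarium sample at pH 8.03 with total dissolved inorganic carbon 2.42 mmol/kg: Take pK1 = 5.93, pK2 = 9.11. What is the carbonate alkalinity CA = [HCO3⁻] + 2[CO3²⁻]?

CA = 2.59 mmol/kg

CA = [HCO3⁻] + 2[CO3²⁻] = (α₁ + 2α₂)·DIC
At pH 8.03: [H⁺]/K1 = 10^-2.10 = 0.0079433, K2/[H⁺] = 10^-1.08 = 0.083176
α₁ = 1/(1 + 0.0079433 + 0.083176) = 1/1.0911 = 0.9165; α₂ = α₁·K2/[H⁺] = 0.07623
α₁ + 2α₂ = 1.0690
CA = 1.0690 × 2.42 = 2.59 mmol/kg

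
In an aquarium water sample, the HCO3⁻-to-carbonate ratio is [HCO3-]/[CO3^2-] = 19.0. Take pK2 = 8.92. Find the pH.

pH = 7.64

From K2 = [H⁺][CO3^2-]/[HCO3-]:  pH = pK2 − log₁₀([HCO3-]/[CO3^2-])
log₁₀(19.0) = +1.279
pH = 8.92 − (+1.279) = 7.64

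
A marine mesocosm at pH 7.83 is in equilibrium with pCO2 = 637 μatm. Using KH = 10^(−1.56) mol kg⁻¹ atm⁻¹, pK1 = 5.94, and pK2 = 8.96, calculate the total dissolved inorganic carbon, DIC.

DIC = 1.48 mmol/kg

[CO2*] = KH · pCO2 = 10^(−1.56) × 637×10^-6 = 1.754×10^-5 mol/kg
α₀ = 1/(1 + K1/[H⁺] + K1K2/[H⁺]²) = 1/(1 + 10^+1.89 + 10^+0.76) = 0.01185
DIC = [CO2*]/α₀ = 1.754×10^-5 / 0.01185 = 1.48 mmol/kg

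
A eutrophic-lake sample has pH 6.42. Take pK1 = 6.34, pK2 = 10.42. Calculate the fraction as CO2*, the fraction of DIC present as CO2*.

α₀ = 0.454

α₀ = 1 / (1 + K1/[H⁺] + K1K2/[H⁺]²) = 1 / (1 + 10^+0.08 + 10^-3.92)
   = 1 / (1 + 1.2023 + 0.00012023) = 1/2.2024 = 0.4541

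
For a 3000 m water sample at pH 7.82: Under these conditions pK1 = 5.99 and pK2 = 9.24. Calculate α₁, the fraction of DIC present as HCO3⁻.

α₁ = 1 / (1 + [H⁺]/K1 + K2/[H⁺]) = 1 / (1 + 10^-1.83 + 10^-1.42)
   = 1 / (1 + 0.014791 + 0.038019) = 1/1.0528 = 0.9498

α₁ = 0.950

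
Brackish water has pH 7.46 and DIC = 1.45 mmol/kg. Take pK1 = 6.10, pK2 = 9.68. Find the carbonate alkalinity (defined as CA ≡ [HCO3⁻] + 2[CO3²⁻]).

CA = [HCO3⁻] + 2[CO3²⁻] = (α₁ + 2α₂)·DIC
At pH 7.46: [H⁺]/K1 = 10^-1.36 = 0.043652, K2/[H⁺] = 10^-2.22 = 0.0060256
α₁ = 1/(1 + 0.043652 + 0.0060256) = 1/1.0497 = 0.9527; α₂ = α₁·K2/[H⁺] = 0.005740
α₁ + 2α₂ = 0.9642
CA = 0.9642 × 1.45 = 1.40 mmol/kg

CA = 1.40 mmol/kg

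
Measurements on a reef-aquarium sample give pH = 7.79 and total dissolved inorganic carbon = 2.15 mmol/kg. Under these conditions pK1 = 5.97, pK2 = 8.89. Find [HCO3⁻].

[HCO3⁻] = 1.96 mmol/kg

α₁ = 1 / (1 + [H⁺]/K1 + K2/[H⁺]) = 1 / (1 + 10^-1.82 + 10^-1.10)
   = 1 / (1 + 0.015136 + 0.079433) = 1/1.0946 = 0.9136
[HCO3⁻] = α₁ × DIC = 0.9136 × 2.15 = 1.96 mmol/kg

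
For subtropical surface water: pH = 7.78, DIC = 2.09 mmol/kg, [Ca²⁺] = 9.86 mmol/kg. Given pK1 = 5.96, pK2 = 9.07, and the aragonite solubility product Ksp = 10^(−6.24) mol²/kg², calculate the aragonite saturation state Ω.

α₂ = 1 / (1 + [H⁺]/K2 + [H⁺]²/(K1K2)) = 1 / (1 + 10^+1.29 + 10^-0.53)
   = 1 / (1 + 19.498 + 0.29512) = 1/20.794 = 0.04809
[CO3²⁻] = α₂ × DIC = 0.04809 × 2.09 = 0.1005 mmol/kg
Ksp = 10^(−6.24) = 5.754×10^-7
Ω = [Ca²⁺][CO3²⁻]/Ksp = (9.86×10^-3)(1.005×10^-4) / 5.754×10^-7 = 1.72

Ω = 1.72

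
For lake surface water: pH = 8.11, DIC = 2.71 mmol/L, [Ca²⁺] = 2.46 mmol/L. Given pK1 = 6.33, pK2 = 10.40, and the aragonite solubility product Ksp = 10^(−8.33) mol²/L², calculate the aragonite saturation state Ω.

α₂ = 1 / (1 + [H⁺]/K2 + [H⁺]²/(K1K2)) = 1 / (1 + 10^+2.29 + 10^+0.51)
   = 1 / (1 + 194.98 + 3.2359) = 1/199.22 = 0.005020
[CO3²⁻] = α₂ × DIC = 0.005020 × 2.71 = 0.01360 mmol/L = 13.60 μmol/L
Ksp = 10^(−8.33) = 4.677×10^-9
Ω = [Ca²⁺][CO3²⁻]/Ksp = (2.46×10^-3)(1.360×10^-5) / 4.677×10^-9 = 7.15

Ω = 7.15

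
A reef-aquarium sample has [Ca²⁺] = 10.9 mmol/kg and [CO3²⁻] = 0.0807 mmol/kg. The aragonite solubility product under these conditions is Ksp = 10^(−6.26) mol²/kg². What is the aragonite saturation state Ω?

Ω = 1.60

Ksp = 10^(−6.26) = 5.495×10^-7
Ω = [Ca²⁺][CO3²⁻]/Ksp = (10.9×10^-3)(0.0807×10^-3) / 5.495×10^-7 = 1.60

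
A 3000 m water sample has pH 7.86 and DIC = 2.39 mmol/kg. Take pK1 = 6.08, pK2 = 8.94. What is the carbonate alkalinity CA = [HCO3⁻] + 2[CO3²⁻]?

CA = 2.53 mmol/kg

CA = [HCO3⁻] + 2[CO3²⁻] = (α₁ + 2α₂)·DIC
At pH 7.86: [H⁺]/K1 = 10^-1.78 = 0.016596, K2/[H⁺] = 10^-1.08 = 0.083176
α₁ = 1/(1 + 0.016596 + 0.083176) = 1/1.0998 = 0.9093; α₂ = α₁·K2/[H⁺] = 0.07563
α₁ + 2α₂ = 1.0605
CA = 1.0605 × 2.39 = 2.53 mmol/kg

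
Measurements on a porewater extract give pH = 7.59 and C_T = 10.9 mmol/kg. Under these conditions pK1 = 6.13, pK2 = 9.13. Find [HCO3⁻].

[HCO3⁻] = 10.2 mmol/kg

α₁ = 1 / (1 + [H⁺]/K1 + K2/[H⁺]) = 1 / (1 + 10^-1.46 + 10^-1.54)
   = 1 / (1 + 0.034674 + 0.028840) = 1/1.0635 = 0.9403
[HCO3⁻] = α₁ × DIC = 0.9403 × 10.9 = 10.2 mmol/kg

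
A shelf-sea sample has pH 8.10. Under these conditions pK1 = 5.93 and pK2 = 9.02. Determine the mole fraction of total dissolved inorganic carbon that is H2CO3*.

α₀ = 0.00600

α₀ = 1 / (1 + K1/[H⁺] + K1K2/[H⁺]²) = 1 / (1 + 10^+2.17 + 10^+1.25)
   = 1 / (1 + 147.91 + 17.783) = 1/166.69 = 0.005999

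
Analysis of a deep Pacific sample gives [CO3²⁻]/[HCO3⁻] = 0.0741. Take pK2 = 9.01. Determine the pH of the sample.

pH = 7.88

From K2 = [H⁺][CO3²⁻]/[HCO3⁻]:  pH = pK2 + log₁₀([CO3²⁻]/[HCO3⁻])
log₁₀(0.0741) = -1.130
pH = 9.01 + (-1.130) = 7.88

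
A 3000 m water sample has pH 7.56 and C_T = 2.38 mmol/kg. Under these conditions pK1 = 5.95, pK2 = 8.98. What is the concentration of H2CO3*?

[CO2*] = 0.0550 mmol/kg

α₀ = 1 / (1 + K1/[H⁺] + K1K2/[H⁺]²) = 1 / (1 + 10^+1.61 + 10^+0.19)
   = 1 / (1 + 40.738 + 1.5488) = 1/43.287 = 0.02310
[CO2*] = α₀ × DIC = 0.02310 × 2.38 = 0.0550 mmol/kg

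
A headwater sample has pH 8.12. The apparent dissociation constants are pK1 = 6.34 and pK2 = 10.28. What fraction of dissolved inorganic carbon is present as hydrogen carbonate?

α₁ = 1 / (1 + [H⁺]/K1 + K2/[H⁺]) = 1 / (1 + 10^-1.78 + 10^-2.16)
   = 1 / (1 + 0.016596 + 0.0069183) = 1/1.0235 = 0.9770

α₁ = 0.977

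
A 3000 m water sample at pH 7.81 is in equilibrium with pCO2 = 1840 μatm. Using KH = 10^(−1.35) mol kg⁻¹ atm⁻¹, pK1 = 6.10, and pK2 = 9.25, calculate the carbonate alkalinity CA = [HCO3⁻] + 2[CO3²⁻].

CA = 4.52 mmol/kg

[CO2*] = KH · pCO2 = 10^(−1.35) × 1840×10^-6 = 8.219×10^-5 mol/kg
α₀ = 1/(1 + K1/[H⁺] + K1K2/[H⁺]²) = 1/(1 + 10^+1.71 + 10^+0.27) = 0.01847
DIC = [CO2*]/α₀ = 8.219×10^-5 / 0.01847 = 4.450 mmol/kg
CA = (α₁ + 2α₂)·DIC = (0.9471 + 2×0.03439) × 4.450 = 4.52 mmol/kg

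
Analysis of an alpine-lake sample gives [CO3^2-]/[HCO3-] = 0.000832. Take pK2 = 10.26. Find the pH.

From K2 = [H⁺][CO3^2-]/[HCO3-]:  pH = pK2 + log₁₀([CO3^2-]/[HCO3-])
log₁₀(0.000832) = -3.080
pH = 10.26 + (-3.080) = 7.18

pH = 7.18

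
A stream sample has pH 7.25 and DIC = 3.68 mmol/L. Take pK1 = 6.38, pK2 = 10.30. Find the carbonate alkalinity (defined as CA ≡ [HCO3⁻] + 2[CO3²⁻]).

CA = [HCO3⁻] + 2[CO3²⁻] = (α₁ + 2α₂)·DIC
At pH 7.25: [H⁺]/K1 = 10^-0.87 = 0.13490, K2/[H⁺] = 10^-3.05 = 0.00089125
α₁ = 1/(1 + 0.13490 + 0.00089125) = 1/1.1358 = 0.8804; α₂ = α₁·K2/[H⁺] = 0.0007847
α₁ + 2α₂ = 0.8820
CA = 0.8820 × 3.68 = 3.25 mmol/L

CA = 3.25 mmol/L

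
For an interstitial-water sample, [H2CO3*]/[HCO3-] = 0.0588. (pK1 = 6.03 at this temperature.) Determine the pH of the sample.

From K1 = [H⁺][HCO3-]/[H2CO3*]:  pH = pK1 − log₁₀([H2CO3*]/[HCO3-])
log₁₀(0.0588) = -1.231
pH = 6.03 − (-1.231) = 7.26

pH = 7.26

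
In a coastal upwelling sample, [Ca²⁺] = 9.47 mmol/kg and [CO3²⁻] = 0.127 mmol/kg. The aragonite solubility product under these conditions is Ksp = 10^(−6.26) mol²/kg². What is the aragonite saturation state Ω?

Ω = 2.19

Ksp = 10^(−6.26) = 5.495×10^-7
Ω = [Ca²⁺][CO3²⁻]/Ksp = (9.47×10^-3)(0.127×10^-3) / 5.495×10^-7 = 2.19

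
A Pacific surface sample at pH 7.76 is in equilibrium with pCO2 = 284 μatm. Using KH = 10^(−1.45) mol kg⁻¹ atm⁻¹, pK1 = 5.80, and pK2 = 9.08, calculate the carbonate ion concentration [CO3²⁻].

[CO2*] = KH · pCO2 = 10^(−1.45) × 284×10^-6 = 1.008×10^-5 mol/kg
α₀ = 1/(1 + K1/[H⁺] + K1K2/[H⁺]²) = 1/(1 + 10^+1.96 + 10^+0.64) = 0.01036
DIC = [CO2*]/α₀ = 1.008×10^-5 / 0.01036 = 0.9731 mmol/kg
[CO3²⁻] = α₂·DIC; α₂ = 0.04520, so [CO3²⁻] = 0.04520 × 0.9731 = 0.0440 mmol/kg

[CO3²⁻] = 0.0440 mmol/kg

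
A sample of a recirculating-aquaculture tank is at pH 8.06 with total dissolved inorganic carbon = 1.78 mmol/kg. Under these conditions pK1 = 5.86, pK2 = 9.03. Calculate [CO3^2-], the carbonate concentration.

[CO3²⁻] = 0.171 mmol/kg

α₂ = 1 / (1 + [H⁺]/K2 + [H⁺]²/(K1K2)) = 1 / (1 + 10^+0.97 + 10^-1.23)
   = 1 / (1 + 9.3325 + 0.058884) = 1/10.391 = 0.09623
[CO3²⁻] = α₂ × DIC = 0.09623 × 1.78 = 0.171 mmol/kg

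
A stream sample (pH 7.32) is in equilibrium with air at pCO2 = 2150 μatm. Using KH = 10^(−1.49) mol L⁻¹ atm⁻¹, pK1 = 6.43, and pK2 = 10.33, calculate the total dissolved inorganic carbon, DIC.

[CO2*] = KH · pCO2 = 10^(−1.49) × 2150×10^-6 = 6.957×10^-5 mol/L
α₀ = 1/(1 + K1/[H⁺] + K1K2/[H⁺]²) = 1/(1 + 10^+0.89 + 10^-2.12) = 0.1140
DIC = [CO2*]/α₀ = 6.957×10^-5 / 0.1140 = 0.610 mmol/L

DIC = 0.610 mmol/L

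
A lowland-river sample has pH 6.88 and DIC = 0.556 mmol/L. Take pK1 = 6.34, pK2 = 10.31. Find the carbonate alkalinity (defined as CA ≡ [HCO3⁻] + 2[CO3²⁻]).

CA = 0.432 mmol/L

CA = [HCO3⁻] + 2[CO3²⁻] = (α₁ + 2α₂)·DIC
At pH 6.88: [H⁺]/K1 = 10^-0.54 = 0.28840, K2/[H⁺] = 10^-3.43 = 0.00037154
α₁ = 1/(1 + 0.28840 + 0.00037154) = 1/1.2888 = 0.7759; α₂ = α₁·K2/[H⁺] = 0.0002883
α₁ + 2α₂ = 0.7765
CA = 0.7765 × 0.556 = 0.432 mmol/L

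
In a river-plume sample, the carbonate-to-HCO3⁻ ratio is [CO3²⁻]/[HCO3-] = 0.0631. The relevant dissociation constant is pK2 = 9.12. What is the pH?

From K2 = [H⁺][CO3²⁻]/[HCO3-]:  pH = pK2 + log₁₀([CO3²⁻]/[HCO3-])
log₁₀(0.0631) = -1.200
pH = 9.12 + (-1.200) = 7.92

pH = 7.92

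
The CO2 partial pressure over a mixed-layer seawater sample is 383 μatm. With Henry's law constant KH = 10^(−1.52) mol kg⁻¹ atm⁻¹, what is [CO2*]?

[CO2*] = 11.6 μmol/kg

KH = 10^(−1.52) = 3.020×10^-2 mol kg⁻¹ atm⁻¹
[CO2*] = KH · pCO2 = 3.020×10^-2 × 383×10^-6 atm = 1.16×10^-5 mol/kg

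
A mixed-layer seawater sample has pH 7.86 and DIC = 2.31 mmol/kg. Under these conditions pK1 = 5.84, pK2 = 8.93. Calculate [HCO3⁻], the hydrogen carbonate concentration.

α₁ = 1 / (1 + [H⁺]/K1 + K2/[H⁺]) = 1 / (1 + 10^-2.02 + 10^-1.07)
   = 1 / (1 + 0.0095499 + 0.085114) = 1/1.0947 = 0.9135
[HCO3⁻] = α₁ × DIC = 0.9135 × 2.31 = 2.11 mmol/kg

[HCO3⁻] = 2.11 mmol/kg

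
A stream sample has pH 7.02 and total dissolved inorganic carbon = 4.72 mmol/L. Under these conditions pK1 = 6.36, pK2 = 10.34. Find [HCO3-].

α₁ = 1 / (1 + [H⁺]/K1 + K2/[H⁺]) = 1 / (1 + 10^-0.66 + 10^-3.32)
   = 1 / (1 + 0.21878 + 0.00047863) = 1/1.2193 = 0.8202
[HCO3⁻] = α₁ × DIC = 0.8202 × 4.72 = 3.87 mmol/L

[HCO3⁻] = 3.87 mmol/L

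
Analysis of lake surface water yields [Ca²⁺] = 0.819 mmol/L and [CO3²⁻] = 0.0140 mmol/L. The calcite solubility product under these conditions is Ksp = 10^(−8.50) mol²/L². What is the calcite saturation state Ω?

Ω = 3.63

Ksp = 10^(−8.50) = 3.162×10^-9
Ω = [Ca²⁺][CO3²⁻]/Ksp = (0.819×10^-3)(0.0140×10^-3) / 3.162×10^-9 = 3.63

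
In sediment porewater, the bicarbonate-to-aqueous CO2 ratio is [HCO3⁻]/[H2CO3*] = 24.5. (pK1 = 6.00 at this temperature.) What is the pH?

From K1 = [H⁺][HCO3⁻]/[H2CO3*]:  pH = pK1 + log₁₀([HCO3⁻]/[H2CO3*])
log₁₀(24.5) = +1.389
pH = 6.00 + (+1.389) = 7.39

pH = 7.39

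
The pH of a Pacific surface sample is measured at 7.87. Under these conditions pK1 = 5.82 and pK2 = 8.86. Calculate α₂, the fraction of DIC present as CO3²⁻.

α₂ = 1 / (1 + [H⁺]/K2 + [H⁺]²/(K1K2)) = 1 / (1 + 10^+0.99 + 10^-1.06)
   = 1 / (1 + 9.7724 + 0.087096) = 1/10.859 = 0.09209

α₂ = 0.0921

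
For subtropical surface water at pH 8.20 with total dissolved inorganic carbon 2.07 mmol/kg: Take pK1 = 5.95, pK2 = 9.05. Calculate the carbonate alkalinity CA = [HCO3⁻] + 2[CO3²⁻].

CA = 2.31 mmol/kg

CA = [HCO3⁻] + 2[CO3²⁻] = (α₁ + 2α₂)·DIC
At pH 8.20: [H⁺]/K1 = 10^-2.25 = 0.0056234, K2/[H⁺] = 10^-0.85 = 0.14125
α₁ = 1/(1 + 0.0056234 + 0.14125) = 1/1.1469 = 0.8719; α₂ = α₁·K2/[H⁺] = 0.1232
α₁ + 2α₂ = 1.1183
CA = 1.1183 × 2.07 = 2.31 mmol/kg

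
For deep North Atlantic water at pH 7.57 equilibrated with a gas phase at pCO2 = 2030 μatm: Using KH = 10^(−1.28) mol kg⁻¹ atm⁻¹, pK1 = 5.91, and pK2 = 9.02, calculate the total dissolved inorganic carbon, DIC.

DIC = 5.15 mmol/kg

[CO2*] = KH · pCO2 = 10^(−1.28) × 2030×10^-6 = 1.065×10^-4 mol/kg
α₀ = 1/(1 + K1/[H⁺] + K1K2/[H⁺]²) = 1/(1 + 10^+1.66 + 10^+0.21) = 0.02069
DIC = [CO2*]/α₀ = 1.065×10^-4 / 0.02069 = 5.15 mmol/kg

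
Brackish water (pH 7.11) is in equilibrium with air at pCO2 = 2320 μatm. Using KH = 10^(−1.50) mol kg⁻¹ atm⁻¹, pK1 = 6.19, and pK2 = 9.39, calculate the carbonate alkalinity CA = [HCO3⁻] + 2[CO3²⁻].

CA = 0.617 mmol/kg

[CO2*] = KH · pCO2 = 10^(−1.50) × 2320×10^-6 = 7.336×10^-5 mol/kg
α₀ = 1/(1 + K1/[H⁺] + K1K2/[H⁺]²) = 1/(1 + 10^+0.92 + 10^-1.36) = 0.1068
DIC = [CO2*]/α₀ = 7.336×10^-5 / 0.1068 = 0.6868 mmol/kg
CA = (α₁ + 2α₂)·DIC = (0.8885 + 2×0.004663) × 0.6868 = 0.617 mmol/kg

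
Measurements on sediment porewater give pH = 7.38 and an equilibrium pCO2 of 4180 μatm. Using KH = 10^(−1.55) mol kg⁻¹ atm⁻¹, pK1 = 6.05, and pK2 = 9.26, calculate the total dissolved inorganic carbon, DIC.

[CO2*] = KH · pCO2 = 10^(−1.55) × 4180×10^-6 = 1.178×10^-4 mol/kg
α₀ = 1/(1 + K1/[H⁺] + K1K2/[H⁺]²) = 1/(1 + 10^+1.33 + 10^-0.55) = 0.04413
DIC = [CO2*]/α₀ = 1.178×10^-4 / 0.04413 = 2.67 mmol/kg

DIC = 2.67 mmol/kg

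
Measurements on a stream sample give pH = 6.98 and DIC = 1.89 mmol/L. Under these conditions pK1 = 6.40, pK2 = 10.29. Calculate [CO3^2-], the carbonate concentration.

α₂ = 1 / (1 + [H⁺]/K2 + [H⁺]²/(K1K2)) = 1 / (1 + 10^+3.31 + 10^+2.73)
   = 1 / (1 + 2041.7 + 537.03) = 1/2579.8 = 0.0003876
[CO3²⁻] = α₂ × DIC = 0.0003876 × 1.89 = 0.000733 mmol/L = 0.733 μmol/L

[CO3²⁻] = 0.733 μmol/L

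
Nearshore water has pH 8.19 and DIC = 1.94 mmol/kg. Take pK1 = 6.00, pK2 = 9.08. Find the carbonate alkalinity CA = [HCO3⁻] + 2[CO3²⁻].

CA = [HCO3⁻] + 2[CO3²⁻] = (α₁ + 2α₂)·DIC
At pH 8.19: [H⁺]/K1 = 10^-2.19 = 0.0064565, K2/[H⁺] = 10^-0.89 = 0.12882
α₁ = 1/(1 + 0.0064565 + 0.12882) = 1/1.1353 = 0.8808; α₂ = α₁·K2/[H⁺] = 0.1135
α₁ + 2α₂ = 1.1078
CA = 1.1078 × 1.94 = 2.15 mmol/kg

CA = 2.15 mmol/kg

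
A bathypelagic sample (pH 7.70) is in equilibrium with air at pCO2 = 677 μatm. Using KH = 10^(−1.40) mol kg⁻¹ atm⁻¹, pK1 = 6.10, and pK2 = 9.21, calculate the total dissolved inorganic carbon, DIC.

[CO2*] = KH · pCO2 = 10^(−1.40) × 677×10^-6 = 2.695×10^-5 mol/kg
α₀ = 1/(1 + K1/[H⁺] + K1K2/[H⁺]²) = 1/(1 + 10^+1.60 + 10^+0.09) = 0.02379
DIC = [CO2*]/α₀ = 2.695×10^-5 / 0.02379 = 1.13 mmol/kg

DIC = 1.13 mmol/kg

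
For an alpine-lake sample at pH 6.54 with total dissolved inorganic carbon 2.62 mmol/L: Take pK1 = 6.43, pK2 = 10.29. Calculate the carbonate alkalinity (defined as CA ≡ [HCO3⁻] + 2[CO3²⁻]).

CA = 1.48 mmol/L

CA = [HCO3⁻] + 2[CO3²⁻] = (α₁ + 2α₂)·DIC
At pH 6.54: [H⁺]/K1 = 10^-0.11 = 0.77625, K2/[H⁺] = 10^-3.75 = 0.00017783
α₁ = 1/(1 + 0.77625 + 0.00017783) = 1/1.7764 = 0.5629; α₂ = α₁·K2/[H⁺] = 0.0001001
α₁ + 2α₂ = 0.5631
CA = 0.5631 × 2.62 = 1.48 mmol/L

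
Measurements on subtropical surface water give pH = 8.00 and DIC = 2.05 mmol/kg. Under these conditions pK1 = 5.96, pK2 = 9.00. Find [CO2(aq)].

α₀ = 1 / (1 + K1/[H⁺] + K1K2/[H⁺]²) = 1 / (1 + 10^+2.04 + 10^+1.04)
   = 1 / (1 + 109.65 + 10.965) = 1/121.61 = 0.008223
[CO2*] = α₀ × DIC = 0.008223 × 2.05 = 0.0169 mmol/kg = 16.9 μmol/kg

[CO2*] = 16.9 μmol/kg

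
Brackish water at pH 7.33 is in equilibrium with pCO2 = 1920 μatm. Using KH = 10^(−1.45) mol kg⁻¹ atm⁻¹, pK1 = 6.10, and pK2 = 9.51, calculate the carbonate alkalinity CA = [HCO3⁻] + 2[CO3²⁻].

CA = 1.17 mmol/kg

[CO2*] = KH · pCO2 = 10^(−1.45) × 1920×10^-6 = 6.812×10^-5 mol/kg
α₀ = 1/(1 + K1/[H⁺] + K1K2/[H⁺]²) = 1/(1 + 10^+1.23 + 10^-0.95) = 0.05526
DIC = [CO2*]/α₀ = 6.812×10^-5 / 0.05526 = 1.233 mmol/kg
CA = (α₁ + 2α₂)·DIC = (0.9385 + 2×0.006201) × 1.233 = 1.17 mmol/kg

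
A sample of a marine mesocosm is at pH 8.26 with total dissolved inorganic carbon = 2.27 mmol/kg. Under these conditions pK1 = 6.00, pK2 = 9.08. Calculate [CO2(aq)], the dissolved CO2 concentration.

[CO2*] = 10.8 μmol/kg

α₀ = 1 / (1 + K1/[H⁺] + K1K2/[H⁺]²) = 1 / (1 + 10^+2.26 + 10^+1.44)
   = 1 / (1 + 181.97 + 27.542) = 1/210.51 = 0.004750
[CO2*] = α₀ × DIC = 0.004750 × 2.27 = 0.0108 mmol/kg = 10.8 μmol/kg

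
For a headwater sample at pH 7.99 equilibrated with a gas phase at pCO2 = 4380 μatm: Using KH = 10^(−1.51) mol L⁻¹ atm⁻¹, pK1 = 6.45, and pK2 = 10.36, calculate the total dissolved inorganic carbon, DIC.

[CO2*] = KH · pCO2 = 10^(−1.51) × 4380×10^-6 = 1.354×10^-4 mol/L
α₀ = 1/(1 + K1/[H⁺] + K1K2/[H⁺]²) = 1/(1 + 10^+1.54 + 10^-0.83) = 0.02792
DIC = [CO2*]/α₀ = 1.354×10^-4 / 0.02792 = 4.85 mmol/L

DIC = 4.85 mmol/L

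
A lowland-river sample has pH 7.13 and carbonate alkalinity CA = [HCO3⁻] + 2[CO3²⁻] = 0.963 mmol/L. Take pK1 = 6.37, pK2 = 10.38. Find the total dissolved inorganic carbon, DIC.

DIC = 1.13 mmol/L

CA = [HCO3⁻] + 2[CO3²⁻] = (α₁ + 2α₂)·DIC
At pH 7.13: [H⁺]/K1 = 10^-0.76 = 0.17378, K2/[H⁺] = 10^-3.25 = 0.00056234
α₁ = 1/(1 + 0.17378 + 0.00056234) = 1/1.1743 = 0.8515; α₂ = α₁·K2/[H⁺] = 0.0004789
α₁ + 2α₂ = 0.8525
DIC = CA / (α₁ + 2α₂) = 0.963 / 0.8525 = 1.13 mmol/L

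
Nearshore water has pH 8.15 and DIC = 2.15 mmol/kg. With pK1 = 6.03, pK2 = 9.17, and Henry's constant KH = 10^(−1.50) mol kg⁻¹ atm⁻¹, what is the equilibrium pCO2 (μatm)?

pCO2 = 468 μatm

α₀ = 1 / (1 + K1/[H⁺] + K1K2/[H⁺]²) = 1 / (1 + 10^+2.12 + 10^+1.10)
   = 1 / (1 + 131.83 + 12.589) = 1/145.41 = 0.006877
[CO2*] = α₀ × DIC = 0.006877 × 2.15 = 0.01479 mmol/kg = 14.79 μmol/kg
pCO2 = [CO2*]/KH = 1.479×10^-5 / 3.162×10^-2 = 468 μatm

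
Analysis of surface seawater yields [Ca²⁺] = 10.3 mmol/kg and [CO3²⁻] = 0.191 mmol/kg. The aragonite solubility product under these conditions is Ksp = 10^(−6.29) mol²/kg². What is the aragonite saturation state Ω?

Ω = 3.84

Ksp = 10^(−6.29) = 5.129×10^-7
Ω = [Ca²⁺][CO3²⁻]/Ksp = (10.3×10^-3)(0.191×10^-3) / 5.129×10^-7 = 3.84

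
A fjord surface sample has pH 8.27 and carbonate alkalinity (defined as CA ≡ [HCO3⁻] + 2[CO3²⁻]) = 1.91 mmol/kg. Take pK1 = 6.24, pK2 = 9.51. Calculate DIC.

CA = [HCO3⁻] + 2[CO3²⁻] = (α₁ + 2α₂)·DIC
At pH 8.27: [H⁺]/K1 = 10^-2.03 = 0.0093325, K2/[H⁺] = 10^-1.24 = 0.057544
α₁ = 1/(1 + 0.0093325 + 0.057544) = 1/1.0669 = 0.9373; α₂ = α₁·K2/[H⁺] = 0.05394
α₁ + 2α₂ = 1.0452
DIC = CA / (α₁ + 2α₂) = 1.91 / 1.0452 = 1.83 mmol/kg

DIC = 1.83 mmol/kg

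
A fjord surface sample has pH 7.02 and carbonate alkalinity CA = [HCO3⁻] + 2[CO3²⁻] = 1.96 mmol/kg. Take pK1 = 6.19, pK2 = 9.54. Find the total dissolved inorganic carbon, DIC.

CA = [HCO3⁻] + 2[CO3²⁻] = (α₁ + 2α₂)·DIC
At pH 7.02: [H⁺]/K1 = 10^-0.83 = 0.14791, K2/[H⁺] = 10^-2.52 = 0.0030200
α₁ = 1/(1 + 0.14791 + 0.0030200) = 1/1.1509 = 0.8689; α₂ = α₁·K2/[H⁺] = 0.002624
α₁ + 2α₂ = 0.8741
DIC = CA / (α₁ + 2α₂) = 1.96 / 0.8741 = 2.24 mmol/kg

DIC = 2.24 mmol/kg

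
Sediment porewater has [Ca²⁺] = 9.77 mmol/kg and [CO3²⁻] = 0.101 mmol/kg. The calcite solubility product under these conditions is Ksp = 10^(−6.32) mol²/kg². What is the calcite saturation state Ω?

Ksp = 10^(−6.32) = 4.786×10^-7
Ω = [Ca²⁺][CO3²⁻]/Ksp = (9.77×10^-3)(0.101×10^-3) / 4.786×10^-7 = 2.06

Ω = 2.06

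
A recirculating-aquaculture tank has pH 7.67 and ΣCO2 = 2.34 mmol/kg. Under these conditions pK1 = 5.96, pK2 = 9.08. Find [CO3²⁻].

[CO3²⁻] = 0.0860 mmol/kg

α₂ = 1 / (1 + [H⁺]/K2 + [H⁺]²/(K1K2)) = 1 / (1 + 10^+1.41 + 10^-0.30)
   = 1 / (1 + 25.704 + 0.50119) = 1/27.205 = 0.03676
[CO3²⁻] = α₂ × DIC = 0.03676 × 2.34 = 0.0860 mmol/kg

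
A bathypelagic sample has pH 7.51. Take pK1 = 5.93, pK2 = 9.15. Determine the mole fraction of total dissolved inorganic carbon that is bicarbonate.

α₁ = 0.953

α₁ = 1 / (1 + [H⁺]/K1 + K2/[H⁺]) = 1 / (1 + 10^-1.58 + 10^-1.64)
   = 1 / (1 + 0.026303 + 0.022909) = 1/1.0492 = 0.9531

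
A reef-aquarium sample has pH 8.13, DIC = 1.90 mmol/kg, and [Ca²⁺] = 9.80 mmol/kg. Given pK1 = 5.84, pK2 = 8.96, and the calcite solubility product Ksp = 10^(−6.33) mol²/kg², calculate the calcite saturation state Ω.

α₂ = 1 / (1 + [H⁺]/K2 + [H⁺]²/(K1K2)) = 1 / (1 + 10^+0.83 + 10^-1.46)
   = 1 / (1 + 6.7608 + 0.034674) = 1/7.7955 = 0.1283
[CO3²⁻] = α₂ × DIC = 0.1283 × 1.90 = 0.2437 mmol/kg
Ksp = 10^(−6.33) = 4.677×10^-7
Ω = [Ca²⁺][CO3²⁻]/Ksp = (9.80×10^-3)(2.437×10^-4) / 4.677×10^-7 = 5.11

Ω = 5.11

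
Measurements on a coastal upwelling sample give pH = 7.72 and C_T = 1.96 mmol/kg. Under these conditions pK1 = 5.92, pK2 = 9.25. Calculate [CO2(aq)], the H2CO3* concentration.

[CO2*] = 0.0297 mmol/kg

α₀ = 1 / (1 + K1/[H⁺] + K1K2/[H⁺]²) = 1 / (1 + 10^+1.80 + 10^+0.27)
   = 1 / (1 + 63.096 + 1.8621) = 1/65.958 = 0.01516
[CO2*] = α₀ × DIC = 0.01516 × 1.96 = 0.0297 mmol/kg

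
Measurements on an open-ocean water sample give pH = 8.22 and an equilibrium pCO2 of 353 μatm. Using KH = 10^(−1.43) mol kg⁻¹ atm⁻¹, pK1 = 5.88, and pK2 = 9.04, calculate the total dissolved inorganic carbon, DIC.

[CO2*] = KH · pCO2 = 10^(−1.43) × 353×10^-6 = 1.312×10^-5 mol/kg
α₀ = 1/(1 + K1/[H⁺] + K1K2/[H⁺]²) = 1/(1 + 10^+2.34 + 10^+1.52) = 0.003954
DIC = [CO2*]/α₀ = 1.312×10^-5 / 0.003954 = 3.32 mmol/kg

DIC = 3.32 mmol/kg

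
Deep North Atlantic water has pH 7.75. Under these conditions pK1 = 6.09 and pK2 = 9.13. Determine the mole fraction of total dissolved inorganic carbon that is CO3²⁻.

α₂ = 0.0392

α₂ = 1 / (1 + [H⁺]/K2 + [H⁺]²/(K1K2)) = 1 / (1 + 10^+1.38 + 10^-0.28)
   = 1 / (1 + 23.988 + 0.52481) = 1/25.513 = 0.03920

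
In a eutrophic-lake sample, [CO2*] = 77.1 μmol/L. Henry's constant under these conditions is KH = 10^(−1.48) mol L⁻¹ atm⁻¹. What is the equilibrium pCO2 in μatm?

KH = 10^(−1.48) = 3.311×10^-2 mol L⁻¹ atm⁻¹
pCO2 = [CO2*]/KH = 77.1×10^-6 / 3.311×10^-2 = 2.33×10^-3 atm = 2330 μatm

pCO2 = 2330 μatm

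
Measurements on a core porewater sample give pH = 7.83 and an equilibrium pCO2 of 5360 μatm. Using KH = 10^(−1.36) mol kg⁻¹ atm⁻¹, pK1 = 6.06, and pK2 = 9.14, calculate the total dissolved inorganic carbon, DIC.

[CO2*] = KH · pCO2 = 10^(−1.36) × 5360×10^-6 = 2.340×10^-4 mol/kg
α₀ = 1/(1 + K1/[H⁺] + K1K2/[H⁺]²) = 1/(1 + 10^+1.77 + 10^+0.46) = 0.01593
DIC = [CO2*]/α₀ = 2.340×10^-4 / 0.01593 = 14.7 mmol/kg

DIC = 14.7 mmol/kg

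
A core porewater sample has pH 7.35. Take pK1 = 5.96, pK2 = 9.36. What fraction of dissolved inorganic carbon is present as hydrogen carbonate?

α₁ = 0.952

α₁ = 1 / (1 + [H⁺]/K1 + K2/[H⁺]) = 1 / (1 + 10^-1.39 + 10^-2.01)
   = 1 / (1 + 0.040738 + 0.0097724) = 1/1.0505 = 0.9519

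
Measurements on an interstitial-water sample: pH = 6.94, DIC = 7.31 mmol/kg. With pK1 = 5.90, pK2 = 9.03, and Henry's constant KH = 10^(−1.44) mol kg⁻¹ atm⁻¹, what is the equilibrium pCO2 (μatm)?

α₀ = 1 / (1 + K1/[H⁺] + K1K2/[H⁺]²) = 1 / (1 + 10^+1.04 + 10^-1.05)
   = 1 / (1 + 10.965 + 0.089125) = 1/12.054 = 0.08296
[CO2*] = α₀ × DIC = 0.08296 × 7.31 = 0.6064 mmol/kg
pCO2 = [CO2*]/KH = 6.064×10^-4 / 3.631×10^-2 = 1.67×10^4 μatm

pCO2 = 1.67×10^4 μatm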